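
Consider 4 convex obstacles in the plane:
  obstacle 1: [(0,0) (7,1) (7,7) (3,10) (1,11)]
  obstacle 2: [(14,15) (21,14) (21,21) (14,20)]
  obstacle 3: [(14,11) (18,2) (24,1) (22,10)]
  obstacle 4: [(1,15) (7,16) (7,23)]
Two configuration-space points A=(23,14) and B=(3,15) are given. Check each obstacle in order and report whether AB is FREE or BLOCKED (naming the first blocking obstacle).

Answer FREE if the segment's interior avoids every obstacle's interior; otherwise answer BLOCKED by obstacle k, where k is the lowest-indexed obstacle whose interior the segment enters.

BLOCKED by obstacle 2

Obstacle 1 [(0,0) (7,1) (7,7) (3,10) (1,11)]:
  edge (0,0)–(7,1): clear
  edge (7,1)–(7,7): clear
  edge (7,7)–(3,10): clear
  edge (3,10)–(1,11): clear
  edge (1,11)–(0,0): clear
  midpoint (13,29/2) outside
  → clear
Obstacle 2 [(14,15) (21,14) (21,21) (14,20)]:
  edge (14,15)–(21,14): crosses AB
  edge (21,14)–(21,21): crosses AB
  edge (21,21)–(14,20): clear
  edge (14,20)–(14,15): clear
  → BLOCKED
Obstacle 3 [(14,11) (18,2) (24,1) (22,10)]:
  edge (14,11)–(18,2): clear
  edge (18,2)–(24,1): clear
  edge (24,1)–(22,10): clear
  edge (22,10)–(14,11): clear
  midpoint (13,29/2) outside
  → clear
Obstacle 4 [(1,15) (7,16) (7,23)]:
  edge (1,15)–(7,16): clear
  edge (7,16)–(7,23): clear
  edge (7,23)–(1,15): clear
  midpoint (13,29/2) outside
  → clear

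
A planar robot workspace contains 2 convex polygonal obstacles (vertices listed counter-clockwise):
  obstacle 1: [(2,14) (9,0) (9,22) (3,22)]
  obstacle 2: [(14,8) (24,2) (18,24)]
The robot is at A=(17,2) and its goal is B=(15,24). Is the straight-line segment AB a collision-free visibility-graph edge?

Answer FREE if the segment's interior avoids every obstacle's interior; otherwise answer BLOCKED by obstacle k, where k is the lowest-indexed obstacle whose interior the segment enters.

Obstacle 1 [(2,14) (9,0) (9,22) (3,22)]:
  edge (2,14)–(9,0): clear
  edge (9,0)–(9,22): clear
  edge (9,22)–(3,22): clear
  edge (3,22)–(2,14): clear
  midpoint (16,13) outside
  → clear
Obstacle 2 [(14,8) (24,2) (18,24)]:
  edge (14,8)–(24,2): crosses AB
  edge (24,2)–(18,24): clear
  edge (18,24)–(14,8): crosses AB
  → BLOCKED

BLOCKED by obstacle 2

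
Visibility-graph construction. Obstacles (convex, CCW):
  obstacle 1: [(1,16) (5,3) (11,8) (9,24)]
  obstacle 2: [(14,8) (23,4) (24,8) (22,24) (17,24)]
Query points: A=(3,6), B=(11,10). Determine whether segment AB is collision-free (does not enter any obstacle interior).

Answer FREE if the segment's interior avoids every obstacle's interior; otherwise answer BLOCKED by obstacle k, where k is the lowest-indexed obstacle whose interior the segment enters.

BLOCKED by obstacle 1

Obstacle 1 [(1,16) (5,3) (11,8) (9,24)]:
  edge (1,16)–(5,3): crosses AB
  edge (5,3)–(11,8): clear
  edge (11,8)–(9,24): crosses AB
  edge (9,24)–(1,16): clear
  → BLOCKED
Obstacle 2 [(14,8) (23,4) (24,8) (22,24) (17,24)]:
  edge (14,8)–(23,4): clear
  edge (23,4)–(24,8): clear
  edge (24,8)–(22,24): clear
  edge (22,24)–(17,24): clear
  edge (17,24)–(14,8): clear
  midpoint (7,8) outside
  → clear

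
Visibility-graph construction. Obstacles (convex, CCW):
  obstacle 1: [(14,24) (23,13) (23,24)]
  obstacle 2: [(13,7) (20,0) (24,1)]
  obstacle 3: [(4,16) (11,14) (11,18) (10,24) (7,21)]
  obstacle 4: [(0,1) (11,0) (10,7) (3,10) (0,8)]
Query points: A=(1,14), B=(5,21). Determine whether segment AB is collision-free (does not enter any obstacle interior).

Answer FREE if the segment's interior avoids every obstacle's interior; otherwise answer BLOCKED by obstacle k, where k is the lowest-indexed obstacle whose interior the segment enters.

FREE

Obstacle 1 [(14,24) (23,13) (23,24)]:
  edge (14,24)–(23,13): clear
  edge (23,13)–(23,24): clear
  edge (23,24)–(14,24): clear
  midpoint (3,35/2) outside
  → clear
Obstacle 2 [(13,7) (20,0) (24,1)]:
  edge (13,7)–(20,0): clear
  edge (20,0)–(24,1): clear
  edge (24,1)–(13,7): clear
  midpoint (3,35/2) outside
  → clear
Obstacle 3 [(4,16) (11,14) (11,18) (10,24) (7,21)]:
  edge (4,16)–(11,14): clear
  edge (11,14)–(11,18): clear
  edge (11,18)–(10,24): clear
  edge (10,24)–(7,21): clear
  edge (7,21)–(4,16): clear
  midpoint (3,35/2) outside
  → clear
Obstacle 4 [(0,1) (11,0) (10,7) (3,10) (0,8)]:
  edge (0,1)–(11,0): clear
  edge (11,0)–(10,7): clear
  edge (10,7)–(3,10): clear
  edge (3,10)–(0,8): clear
  edge (0,8)–(0,1): clear
  midpoint (3,35/2) outside
  → clear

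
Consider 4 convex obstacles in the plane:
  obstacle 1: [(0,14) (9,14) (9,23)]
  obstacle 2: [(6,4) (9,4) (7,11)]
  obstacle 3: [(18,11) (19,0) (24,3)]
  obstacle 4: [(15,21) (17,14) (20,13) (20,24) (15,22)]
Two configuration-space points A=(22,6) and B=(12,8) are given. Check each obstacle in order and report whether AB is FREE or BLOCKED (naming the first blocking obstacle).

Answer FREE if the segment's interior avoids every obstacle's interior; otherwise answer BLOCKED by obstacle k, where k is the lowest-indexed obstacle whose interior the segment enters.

Obstacle 1 [(0,14) (9,14) (9,23)]:
  edge (0,14)–(9,14): clear
  edge (9,14)–(9,23): clear
  edge (9,23)–(0,14): clear
  midpoint (17,7) outside
  → clear
Obstacle 2 [(6,4) (9,4) (7,11)]:
  edge (6,4)–(9,4): clear
  edge (9,4)–(7,11): clear
  edge (7,11)–(6,4): clear
  midpoint (17,7) outside
  → clear
Obstacle 3 [(18,11) (19,0) (24,3)]:
  edge (18,11)–(19,0): crosses AB
  edge (19,0)–(24,3): clear
  edge (24,3)–(18,11): crosses AB
  → BLOCKED
Obstacle 4 [(15,21) (17,14) (20,13) (20,24) (15,22)]:
  edge (15,21)–(17,14): clear
  edge (17,14)–(20,13): clear
  edge (20,13)–(20,24): clear
  edge (20,24)–(15,22): clear
  edge (15,22)–(15,21): clear
  midpoint (17,7) outside
  → clear

BLOCKED by obstacle 3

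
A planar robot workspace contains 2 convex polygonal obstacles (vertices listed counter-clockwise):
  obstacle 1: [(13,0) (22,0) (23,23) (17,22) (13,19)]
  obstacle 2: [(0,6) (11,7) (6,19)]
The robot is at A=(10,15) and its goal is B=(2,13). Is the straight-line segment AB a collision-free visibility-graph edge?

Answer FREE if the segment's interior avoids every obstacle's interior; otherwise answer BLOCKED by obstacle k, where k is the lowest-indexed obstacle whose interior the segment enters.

BLOCKED by obstacle 2

Obstacle 1 [(13,0) (22,0) (23,23) (17,22) (13,19)]:
  edge (13,0)–(22,0): clear
  edge (22,0)–(23,23): clear
  edge (23,23)–(17,22): clear
  edge (17,22)–(13,19): clear
  edge (13,19)–(13,0): clear
  midpoint (6,14) outside
  → clear
Obstacle 2 [(0,6) (11,7) (6,19)]:
  edge (0,6)–(11,7): clear
  edge (11,7)–(6,19): crosses AB
  edge (6,19)–(0,6): crosses AB
  → BLOCKED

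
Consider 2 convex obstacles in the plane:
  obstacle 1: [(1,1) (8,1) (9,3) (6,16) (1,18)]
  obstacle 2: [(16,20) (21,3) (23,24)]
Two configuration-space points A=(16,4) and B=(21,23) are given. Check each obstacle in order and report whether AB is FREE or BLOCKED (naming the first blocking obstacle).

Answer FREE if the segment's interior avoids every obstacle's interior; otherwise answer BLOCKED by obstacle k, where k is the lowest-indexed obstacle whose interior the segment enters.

BLOCKED by obstacle 2

Obstacle 1 [(1,1) (8,1) (9,3) (6,16) (1,18)]:
  edge (1,1)–(8,1): clear
  edge (8,1)–(9,3): clear
  edge (9,3)–(6,16): clear
  edge (6,16)–(1,18): clear
  edge (1,18)–(1,1): clear
  midpoint (37/2,27/2) outside
  → clear
Obstacle 2 [(16,20) (21,3) (23,24)]:
  edge (16,20)–(21,3): crosses AB
  edge (21,3)–(23,24): clear
  edge (23,24)–(16,20): crosses AB
  → BLOCKED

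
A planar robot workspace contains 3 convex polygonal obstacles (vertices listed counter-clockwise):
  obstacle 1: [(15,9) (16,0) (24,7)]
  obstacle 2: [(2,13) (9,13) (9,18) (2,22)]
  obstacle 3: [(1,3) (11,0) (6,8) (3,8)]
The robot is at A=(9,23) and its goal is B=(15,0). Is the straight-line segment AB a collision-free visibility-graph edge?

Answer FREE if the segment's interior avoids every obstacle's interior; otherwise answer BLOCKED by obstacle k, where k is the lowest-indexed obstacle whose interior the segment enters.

Obstacle 1 [(15,9) (16,0) (24,7)]:
  edge (15,9)–(16,0): clear
  edge (16,0)–(24,7): clear
  edge (24,7)–(15,9): clear
  midpoint (12,23/2) outside
  → clear
Obstacle 2 [(2,13) (9,13) (9,18) (2,22)]:
  edge (2,13)–(9,13): clear
  edge (9,13)–(9,18): clear
  edge (9,18)–(2,22): clear
  edge (2,22)–(2,13): clear
  midpoint (12,23/2) outside
  → clear
Obstacle 3 [(1,3) (11,0) (6,8) (3,8)]:
  edge (1,3)–(11,0): clear
  edge (11,0)–(6,8): clear
  edge (6,8)–(3,8): clear
  edge (3,8)–(1,3): clear
  midpoint (12,23/2) outside
  → clear

FREE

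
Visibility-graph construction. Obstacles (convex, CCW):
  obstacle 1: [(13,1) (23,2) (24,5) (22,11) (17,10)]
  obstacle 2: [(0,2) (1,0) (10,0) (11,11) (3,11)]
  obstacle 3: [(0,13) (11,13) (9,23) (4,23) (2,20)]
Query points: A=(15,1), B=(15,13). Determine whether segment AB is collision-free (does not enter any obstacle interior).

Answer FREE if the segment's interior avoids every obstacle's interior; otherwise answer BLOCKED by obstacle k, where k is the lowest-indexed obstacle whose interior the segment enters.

BLOCKED by obstacle 1

Obstacle 1 [(13,1) (23,2) (24,5) (22,11) (17,10)]:
  edge (13,1)–(23,2): crosses AB
  edge (23,2)–(24,5): clear
  edge (24,5)–(22,11): clear
  edge (22,11)–(17,10): clear
  edge (17,10)–(13,1): crosses AB
  → BLOCKED
Obstacle 2 [(0,2) (1,0) (10,0) (11,11) (3,11)]:
  edge (0,2)–(1,0): clear
  edge (1,0)–(10,0): clear
  edge (10,0)–(11,11): clear
  edge (11,11)–(3,11): clear
  edge (3,11)–(0,2): clear
  midpoint (15,7) outside
  → clear
Obstacle 3 [(0,13) (11,13) (9,23) (4,23) (2,20)]:
  edge (0,13)–(11,13): clear
  edge (11,13)–(9,23): clear
  edge (9,23)–(4,23): clear
  edge (4,23)–(2,20): clear
  edge (2,20)–(0,13): clear
  midpoint (15,7) outside
  → clear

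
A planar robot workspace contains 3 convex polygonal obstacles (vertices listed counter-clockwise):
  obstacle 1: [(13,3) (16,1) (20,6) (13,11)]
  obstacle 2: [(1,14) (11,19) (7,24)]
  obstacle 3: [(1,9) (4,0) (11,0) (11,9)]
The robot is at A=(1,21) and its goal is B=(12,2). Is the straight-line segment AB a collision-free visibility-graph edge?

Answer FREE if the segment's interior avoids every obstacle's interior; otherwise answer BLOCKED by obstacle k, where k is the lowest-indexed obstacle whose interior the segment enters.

Obstacle 1 [(13,3) (16,1) (20,6) (13,11)]:
  edge (13,3)–(16,1): clear
  edge (16,1)–(20,6): clear
  edge (20,6)–(13,11): clear
  edge (13,11)–(13,3): clear
  midpoint (13/2,23/2) outside
  → clear
Obstacle 2 [(1,14) (11,19) (7,24)]:
  edge (1,14)–(11,19): crosses AB
  edge (11,19)–(7,24): clear
  edge (7,24)–(1,14): crosses AB
  → BLOCKED
Obstacle 3 [(1,9) (4,0) (11,0) (11,9)]:
  edge (1,9)–(4,0): clear
  edge (4,0)–(11,0): clear
  edge (11,0)–(11,9): crosses AB
  edge (11,9)–(1,9): crosses AB
  → BLOCKED

BLOCKED by obstacle 2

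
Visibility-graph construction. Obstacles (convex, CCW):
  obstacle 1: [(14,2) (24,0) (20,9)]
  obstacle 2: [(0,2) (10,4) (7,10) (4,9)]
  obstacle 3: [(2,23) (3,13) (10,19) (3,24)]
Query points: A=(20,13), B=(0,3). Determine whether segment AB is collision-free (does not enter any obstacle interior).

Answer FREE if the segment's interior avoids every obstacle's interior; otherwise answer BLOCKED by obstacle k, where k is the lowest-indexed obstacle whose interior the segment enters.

Obstacle 1 [(14,2) (24,0) (20,9)]:
  edge (14,2)–(24,0): clear
  edge (24,0)–(20,9): clear
  edge (20,9)–(14,2): clear
  midpoint (10,8) outside
  → clear
Obstacle 2 [(0,2) (10,4) (7,10) (4,9)]:
  edge (0,2)–(10,4): clear
  edge (10,4)–(7,10): crosses AB
  edge (7,10)–(4,9): clear
  edge (4,9)–(0,2): crosses AB
  → BLOCKED
Obstacle 3 [(2,23) (3,13) (10,19) (3,24)]:
  edge (2,23)–(3,13): clear
  edge (3,13)–(10,19): clear
  edge (10,19)–(3,24): clear
  edge (3,24)–(2,23): clear
  midpoint (10,8) outside
  → clear

BLOCKED by obstacle 2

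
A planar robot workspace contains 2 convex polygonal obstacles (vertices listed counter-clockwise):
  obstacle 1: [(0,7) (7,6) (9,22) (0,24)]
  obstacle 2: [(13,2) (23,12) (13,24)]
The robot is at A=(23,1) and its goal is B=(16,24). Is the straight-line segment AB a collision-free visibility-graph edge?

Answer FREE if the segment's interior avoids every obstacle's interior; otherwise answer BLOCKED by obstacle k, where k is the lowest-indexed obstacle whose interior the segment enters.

Obstacle 1 [(0,7) (7,6) (9,22) (0,24)]:
  edge (0,7)–(7,6): clear
  edge (7,6)–(9,22): clear
  edge (9,22)–(0,24): clear
  edge (0,24)–(0,7): clear
  midpoint (39/2,25/2) outside
  → clear
Obstacle 2 [(13,2) (23,12) (13,24)]:
  edge (13,2)–(23,12): crosses AB
  edge (23,12)–(13,24): crosses AB
  edge (13,24)–(13,2): clear
  → BLOCKED

BLOCKED by obstacle 2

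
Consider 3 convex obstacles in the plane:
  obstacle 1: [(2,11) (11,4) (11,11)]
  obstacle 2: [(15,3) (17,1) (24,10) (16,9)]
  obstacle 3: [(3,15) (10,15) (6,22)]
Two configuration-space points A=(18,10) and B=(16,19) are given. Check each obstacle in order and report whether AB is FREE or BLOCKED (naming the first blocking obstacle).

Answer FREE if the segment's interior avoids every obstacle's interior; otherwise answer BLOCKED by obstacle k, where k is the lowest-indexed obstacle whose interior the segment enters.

FREE

Obstacle 1 [(2,11) (11,4) (11,11)]:
  edge (2,11)–(11,4): clear
  edge (11,4)–(11,11): clear
  edge (11,11)–(2,11): clear
  midpoint (17,29/2) outside
  → clear
Obstacle 2 [(15,3) (17,1) (24,10) (16,9)]:
  edge (15,3)–(17,1): clear
  edge (17,1)–(24,10): clear
  edge (24,10)–(16,9): clear
  edge (16,9)–(15,3): clear
  midpoint (17,29/2) outside
  → clear
Obstacle 3 [(3,15) (10,15) (6,22)]:
  edge (3,15)–(10,15): clear
  edge (10,15)–(6,22): clear
  edge (6,22)–(3,15): clear
  midpoint (17,29/2) outside
  → clear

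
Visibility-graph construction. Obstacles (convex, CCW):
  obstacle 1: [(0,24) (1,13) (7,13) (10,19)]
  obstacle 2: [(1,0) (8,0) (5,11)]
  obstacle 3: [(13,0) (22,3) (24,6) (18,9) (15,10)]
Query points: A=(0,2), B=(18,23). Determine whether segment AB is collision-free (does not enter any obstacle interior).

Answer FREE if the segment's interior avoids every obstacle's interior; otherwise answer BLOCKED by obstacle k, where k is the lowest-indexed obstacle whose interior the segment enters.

BLOCKED by obstacle 2

Obstacle 1 [(0,24) (1,13) (7,13) (10,19)]:
  edge (0,24)–(1,13): clear
  edge (1,13)–(7,13): clear
  edge (7,13)–(10,19): clear
  edge (10,19)–(0,24): clear
  midpoint (9,25/2) outside
  → clear
Obstacle 2 [(1,0) (8,0) (5,11)]:
  edge (1,0)–(8,0): clear
  edge (8,0)–(5,11): crosses AB
  edge (5,11)–(1,0): crosses AB
  → BLOCKED
Obstacle 3 [(13,0) (22,3) (24,6) (18,9) (15,10)]:
  edge (13,0)–(22,3): clear
  edge (22,3)–(24,6): clear
  edge (24,6)–(18,9): clear
  edge (18,9)–(15,10): clear
  edge (15,10)–(13,0): clear
  midpoint (9,25/2) outside
  → clear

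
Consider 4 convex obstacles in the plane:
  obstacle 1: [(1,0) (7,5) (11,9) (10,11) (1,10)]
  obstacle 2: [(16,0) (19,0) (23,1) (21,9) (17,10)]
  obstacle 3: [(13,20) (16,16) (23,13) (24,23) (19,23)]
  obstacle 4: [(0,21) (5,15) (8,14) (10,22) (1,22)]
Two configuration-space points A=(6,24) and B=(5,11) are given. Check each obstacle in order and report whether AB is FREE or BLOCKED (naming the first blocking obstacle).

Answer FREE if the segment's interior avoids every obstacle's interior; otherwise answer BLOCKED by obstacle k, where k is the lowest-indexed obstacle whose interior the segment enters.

Obstacle 1 [(1,0) (7,5) (11,9) (10,11) (1,10)]:
  edge (1,0)–(7,5): clear
  edge (7,5)–(11,9): clear
  edge (11,9)–(10,11): clear
  edge (10,11)–(1,10): clear
  edge (1,10)–(1,0): clear
  midpoint (11/2,35/2) outside
  → clear
Obstacle 2 [(16,0) (19,0) (23,1) (21,9) (17,10)]:
  edge (16,0)–(19,0): clear
  edge (19,0)–(23,1): clear
  edge (23,1)–(21,9): clear
  edge (21,9)–(17,10): clear
  edge (17,10)–(16,0): clear
  midpoint (11/2,35/2) outside
  → clear
Obstacle 3 [(13,20) (16,16) (23,13) (24,23) (19,23)]:
  edge (13,20)–(16,16): clear
  edge (16,16)–(23,13): clear
  edge (23,13)–(24,23): clear
  edge (24,23)–(19,23): clear
  edge (19,23)–(13,20): clear
  midpoint (11/2,35/2) outside
  → clear
Obstacle 4 [(0,21) (5,15) (8,14) (10,22) (1,22)]:
  edge (0,21)–(5,15): clear
  edge (5,15)–(8,14): crosses AB
  edge (8,14)–(10,22): clear
  edge (10,22)–(1,22): crosses AB
  edge (1,22)–(0,21): clear
  → BLOCKED

BLOCKED by obstacle 4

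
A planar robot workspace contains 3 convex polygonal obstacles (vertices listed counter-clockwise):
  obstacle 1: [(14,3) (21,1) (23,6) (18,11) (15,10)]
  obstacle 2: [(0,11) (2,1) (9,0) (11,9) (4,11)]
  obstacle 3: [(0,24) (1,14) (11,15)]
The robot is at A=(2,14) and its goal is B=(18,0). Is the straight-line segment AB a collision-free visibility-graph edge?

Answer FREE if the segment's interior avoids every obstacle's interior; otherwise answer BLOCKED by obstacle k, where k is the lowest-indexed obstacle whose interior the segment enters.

BLOCKED by obstacle 1

Obstacle 1 [(14,3) (21,1) (23,6) (18,11) (15,10)]:
  edge (14,3)–(21,1): crosses AB
  edge (21,1)–(23,6): clear
  edge (23,6)–(18,11): clear
  edge (18,11)–(15,10): clear
  edge (15,10)–(14,3): crosses AB
  → BLOCKED
Obstacle 2 [(0,11) (2,1) (9,0) (11,9) (4,11)]:
  edge (0,11)–(2,1): clear
  edge (2,1)–(9,0): clear
  edge (9,0)–(11,9): crosses AB
  edge (11,9)–(4,11): crosses AB
  edge (4,11)–(0,11): clear
  → BLOCKED
Obstacle 3 [(0,24) (1,14) (11,15)]:
  edge (0,24)–(1,14): clear
  edge (1,14)–(11,15): clear
  edge (11,15)–(0,24): clear
  midpoint (10,7) outside
  → clear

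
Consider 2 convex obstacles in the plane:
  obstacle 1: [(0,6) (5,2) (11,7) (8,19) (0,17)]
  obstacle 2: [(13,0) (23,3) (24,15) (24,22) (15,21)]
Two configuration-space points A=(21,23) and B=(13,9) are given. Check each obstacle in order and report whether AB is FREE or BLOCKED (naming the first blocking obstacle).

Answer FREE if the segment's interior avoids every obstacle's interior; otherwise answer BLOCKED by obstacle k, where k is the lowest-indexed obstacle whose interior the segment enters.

BLOCKED by obstacle 2

Obstacle 1 [(0,6) (5,2) (11,7) (8,19) (0,17)]:
  edge (0,6)–(5,2): clear
  edge (5,2)–(11,7): clear
  edge (11,7)–(8,19): clear
  edge (8,19)–(0,17): clear
  edge (0,17)–(0,6): clear
  midpoint (17,16) outside
  → clear
Obstacle 2 [(13,0) (23,3) (24,15) (24,22) (15,21)]:
  edge (13,0)–(23,3): clear
  edge (23,3)–(24,15): clear
  edge (24,15)–(24,22): clear
  edge (24,22)–(15,21): crosses AB
  edge (15,21)–(13,0): crosses AB
  → BLOCKED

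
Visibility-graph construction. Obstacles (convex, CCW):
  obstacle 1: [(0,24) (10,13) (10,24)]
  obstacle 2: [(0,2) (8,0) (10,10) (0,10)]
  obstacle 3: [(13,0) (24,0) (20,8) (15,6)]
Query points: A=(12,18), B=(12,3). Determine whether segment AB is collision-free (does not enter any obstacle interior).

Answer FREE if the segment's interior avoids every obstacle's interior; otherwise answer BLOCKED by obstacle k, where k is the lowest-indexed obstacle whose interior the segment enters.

FREE

Obstacle 1 [(0,24) (10,13) (10,24)]:
  edge (0,24)–(10,13): clear
  edge (10,13)–(10,24): clear
  edge (10,24)–(0,24): clear
  midpoint (12,21/2) outside
  → clear
Obstacle 2 [(0,2) (8,0) (10,10) (0,10)]:
  edge (0,2)–(8,0): clear
  edge (8,0)–(10,10): clear
  edge (10,10)–(0,10): clear
  edge (0,10)–(0,2): clear
  midpoint (12,21/2) outside
  → clear
Obstacle 3 [(13,0) (24,0) (20,8) (15,6)]:
  edge (13,0)–(24,0): clear
  edge (24,0)–(20,8): clear
  edge (20,8)–(15,6): clear
  edge (15,6)–(13,0): clear
  midpoint (12,21/2) outside
  → clear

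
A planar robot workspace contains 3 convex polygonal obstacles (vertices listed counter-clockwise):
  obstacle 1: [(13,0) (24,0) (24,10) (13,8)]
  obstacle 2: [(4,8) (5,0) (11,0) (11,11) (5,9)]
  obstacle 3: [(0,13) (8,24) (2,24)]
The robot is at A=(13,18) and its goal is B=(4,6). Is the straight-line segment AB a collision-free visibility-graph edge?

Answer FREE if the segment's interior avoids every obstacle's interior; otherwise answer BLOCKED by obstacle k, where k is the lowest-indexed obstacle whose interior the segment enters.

Obstacle 1 [(13,0) (24,0) (24,10) (13,8)]:
  edge (13,0)–(24,0): clear
  edge (24,0)–(24,10): clear
  edge (24,10)–(13,8): clear
  edge (13,8)–(13,0): clear
  midpoint (17/2,12) outside
  → clear
Obstacle 2 [(4,8) (5,0) (11,0) (11,11) (5,9)]:
  edge (4,8)–(5,0): crosses AB
  edge (5,0)–(11,0): clear
  edge (11,0)–(11,11): clear
  edge (11,11)–(5,9): crosses AB
  edge (5,9)–(4,8): clear
  → BLOCKED
Obstacle 3 [(0,13) (8,24) (2,24)]:
  edge (0,13)–(8,24): clear
  edge (8,24)–(2,24): clear
  edge (2,24)–(0,13): clear
  midpoint (17/2,12) outside
  → clear

BLOCKED by obstacle 2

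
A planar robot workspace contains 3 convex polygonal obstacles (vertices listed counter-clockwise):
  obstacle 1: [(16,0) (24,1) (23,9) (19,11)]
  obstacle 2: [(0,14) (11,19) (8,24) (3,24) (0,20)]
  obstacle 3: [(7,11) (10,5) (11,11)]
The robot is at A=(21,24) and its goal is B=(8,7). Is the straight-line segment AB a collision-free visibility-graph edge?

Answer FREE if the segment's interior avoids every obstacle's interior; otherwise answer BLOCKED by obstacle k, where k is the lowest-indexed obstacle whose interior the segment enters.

BLOCKED by obstacle 3

Obstacle 1 [(16,0) (24,1) (23,9) (19,11)]:
  edge (16,0)–(24,1): clear
  edge (24,1)–(23,9): clear
  edge (23,9)–(19,11): clear
  edge (19,11)–(16,0): clear
  midpoint (29/2,31/2) outside
  → clear
Obstacle 2 [(0,14) (11,19) (8,24) (3,24) (0,20)]:
  edge (0,14)–(11,19): clear
  edge (11,19)–(8,24): clear
  edge (8,24)–(3,24): clear
  edge (3,24)–(0,20): clear
  edge (0,20)–(0,14): clear
  midpoint (29/2,31/2) outside
  → clear
Obstacle 3 [(7,11) (10,5) (11,11)]:
  edge (7,11)–(10,5): crosses AB
  edge (10,5)–(11,11): crosses AB
  edge (11,11)–(7,11): clear
  → BLOCKED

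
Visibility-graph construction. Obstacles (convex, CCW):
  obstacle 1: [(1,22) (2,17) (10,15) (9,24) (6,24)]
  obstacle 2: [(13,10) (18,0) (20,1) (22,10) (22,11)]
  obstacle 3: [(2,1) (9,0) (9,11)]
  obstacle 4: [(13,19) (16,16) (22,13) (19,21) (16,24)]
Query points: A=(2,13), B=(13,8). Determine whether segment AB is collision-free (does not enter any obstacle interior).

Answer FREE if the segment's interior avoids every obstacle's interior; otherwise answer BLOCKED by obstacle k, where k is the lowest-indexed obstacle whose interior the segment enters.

BLOCKED by obstacle 3

Obstacle 1 [(1,22) (2,17) (10,15) (9,24) (6,24)]:
  edge (1,22)–(2,17): clear
  edge (2,17)–(10,15): clear
  edge (10,15)–(9,24): clear
  edge (9,24)–(6,24): clear
  edge (6,24)–(1,22): clear
  midpoint (15/2,21/2) outside
  → clear
Obstacle 2 [(13,10) (18,0) (20,1) (22,10) (22,11)]:
  edge (13,10)–(18,0): clear
  edge (18,0)–(20,1): clear
  edge (20,1)–(22,10): clear
  edge (22,10)–(22,11): clear
  edge (22,11)–(13,10): clear
  midpoint (15/2,21/2) outside
  → clear
Obstacle 3 [(2,1) (9,0) (9,11)]:
  edge (2,1)–(9,0): clear
  edge (9,0)–(9,11): crosses AB
  edge (9,11)–(2,1): crosses AB
  → BLOCKED
Obstacle 4 [(13,19) (16,16) (22,13) (19,21) (16,24)]:
  edge (13,19)–(16,16): clear
  edge (16,16)–(22,13): clear
  edge (22,13)–(19,21): clear
  edge (19,21)–(16,24): clear
  edge (16,24)–(13,19): clear
  midpoint (15/2,21/2) outside
  → clear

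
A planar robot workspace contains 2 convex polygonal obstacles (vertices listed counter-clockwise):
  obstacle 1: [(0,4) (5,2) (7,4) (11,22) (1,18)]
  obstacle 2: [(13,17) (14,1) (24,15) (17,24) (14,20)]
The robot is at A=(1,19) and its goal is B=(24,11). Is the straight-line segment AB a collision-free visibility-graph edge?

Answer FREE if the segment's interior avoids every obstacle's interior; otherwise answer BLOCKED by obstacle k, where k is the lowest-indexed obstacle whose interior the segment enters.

Obstacle 1 [(0,4) (5,2) (7,4) (11,22) (1,18)]:
  edge (0,4)–(5,2): clear
  edge (5,2)–(7,4): clear
  edge (7,4)–(11,22): crosses AB
  edge (11,22)–(1,18): crosses AB
  edge (1,18)–(0,4): clear
  → BLOCKED
Obstacle 2 [(13,17) (14,1) (24,15) (17,24) (14,20)]:
  edge (13,17)–(14,1): crosses AB
  edge (14,1)–(24,15): crosses AB
  edge (24,15)–(17,24): clear
  edge (17,24)–(14,20): clear
  edge (14,20)–(13,17): clear
  → BLOCKED

BLOCKED by obstacle 1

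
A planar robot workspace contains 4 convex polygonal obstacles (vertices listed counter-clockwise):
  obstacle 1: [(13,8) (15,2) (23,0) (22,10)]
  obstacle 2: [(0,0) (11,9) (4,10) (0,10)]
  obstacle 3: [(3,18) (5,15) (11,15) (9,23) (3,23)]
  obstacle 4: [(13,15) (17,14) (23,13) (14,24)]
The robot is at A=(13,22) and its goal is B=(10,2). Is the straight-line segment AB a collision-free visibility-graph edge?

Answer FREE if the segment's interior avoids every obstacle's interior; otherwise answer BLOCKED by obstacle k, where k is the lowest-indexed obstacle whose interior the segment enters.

FREE

Obstacle 1 [(13,8) (15,2) (23,0) (22,10)]:
  edge (13,8)–(15,2): clear
  edge (15,2)–(23,0): clear
  edge (23,0)–(22,10): clear
  edge (22,10)–(13,8): clear
  midpoint (23/2,12) outside
  → clear
Obstacle 2 [(0,0) (11,9) (4,10) (0,10)]:
  edge (0,0)–(11,9): clear
  edge (11,9)–(4,10): clear
  edge (4,10)–(0,10): clear
  edge (0,10)–(0,0): clear
  midpoint (23/2,12) outside
  → clear
Obstacle 3 [(3,18) (5,15) (11,15) (9,23) (3,23)]:
  edge (3,18)–(5,15): clear
  edge (5,15)–(11,15): clear
  edge (11,15)–(9,23): clear
  edge (9,23)–(3,23): clear
  edge (3,23)–(3,18): clear
  midpoint (23/2,12) outside
  → clear
Obstacle 4 [(13,15) (17,14) (23,13) (14,24)]:
  edge (13,15)–(17,14): clear
  edge (17,14)–(23,13): clear
  edge (23,13)–(14,24): clear
  edge (14,24)–(13,15): clear
  midpoint (23/2,12) outside
  → clear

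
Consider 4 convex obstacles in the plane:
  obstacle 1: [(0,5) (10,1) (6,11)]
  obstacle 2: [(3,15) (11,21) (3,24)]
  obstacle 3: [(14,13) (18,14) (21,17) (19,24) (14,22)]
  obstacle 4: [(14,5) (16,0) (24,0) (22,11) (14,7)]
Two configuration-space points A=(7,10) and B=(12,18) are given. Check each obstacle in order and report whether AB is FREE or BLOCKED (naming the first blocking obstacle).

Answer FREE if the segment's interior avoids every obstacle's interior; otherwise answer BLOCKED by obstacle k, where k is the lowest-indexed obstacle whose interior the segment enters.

Obstacle 1 [(0,5) (10,1) (6,11)]:
  edge (0,5)–(10,1): clear
  edge (10,1)–(6,11): clear
  edge (6,11)–(0,5): clear
  midpoint (19/2,14) outside
  → clear
Obstacle 2 [(3,15) (11,21) (3,24)]:
  edge (3,15)–(11,21): clear
  edge (11,21)–(3,24): clear
  edge (3,24)–(3,15): clear
  midpoint (19/2,14) outside
  → clear
Obstacle 3 [(14,13) (18,14) (21,17) (19,24) (14,22)]:
  edge (14,13)–(18,14): clear
  edge (18,14)–(21,17): clear
  edge (21,17)–(19,24): clear
  edge (19,24)–(14,22): clear
  edge (14,22)–(14,13): clear
  midpoint (19/2,14) outside
  → clear
Obstacle 4 [(14,5) (16,0) (24,0) (22,11) (14,7)]:
  edge (14,5)–(16,0): clear
  edge (16,0)–(24,0): clear
  edge (24,0)–(22,11): clear
  edge (22,11)–(14,7): clear
  edge (14,7)–(14,5): clear
  midpoint (19/2,14) outside
  → clear

FREE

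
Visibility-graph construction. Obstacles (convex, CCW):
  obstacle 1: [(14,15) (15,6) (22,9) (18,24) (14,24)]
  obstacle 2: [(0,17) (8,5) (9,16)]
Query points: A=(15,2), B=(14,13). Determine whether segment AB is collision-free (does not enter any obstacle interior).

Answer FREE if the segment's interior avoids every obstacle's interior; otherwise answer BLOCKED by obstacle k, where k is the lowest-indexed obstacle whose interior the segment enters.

FREE

Obstacle 1 [(14,15) (15,6) (22,9) (18,24) (14,24)]:
  edge (14,15)–(15,6): clear
  edge (15,6)–(22,9): clear
  edge (22,9)–(18,24): clear
  edge (18,24)–(14,24): clear
  edge (14,24)–(14,15): clear
  midpoint (29/2,15/2) outside
  → clear
Obstacle 2 [(0,17) (8,5) (9,16)]:
  edge (0,17)–(8,5): clear
  edge (8,5)–(9,16): clear
  edge (9,16)–(0,17): clear
  midpoint (29/2,15/2) outside
  → clear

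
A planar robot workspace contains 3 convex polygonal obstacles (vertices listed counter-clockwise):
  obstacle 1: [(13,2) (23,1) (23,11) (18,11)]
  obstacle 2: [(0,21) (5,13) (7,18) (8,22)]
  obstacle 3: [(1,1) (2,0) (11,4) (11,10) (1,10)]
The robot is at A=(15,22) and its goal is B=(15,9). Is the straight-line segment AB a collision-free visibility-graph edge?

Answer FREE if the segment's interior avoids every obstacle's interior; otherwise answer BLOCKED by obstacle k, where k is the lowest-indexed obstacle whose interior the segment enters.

Obstacle 1 [(13,2) (23,1) (23,11) (18,11)]:
  edge (13,2)–(23,1): clear
  edge (23,1)–(23,11): clear
  edge (23,11)–(18,11): clear
  edge (18,11)–(13,2): clear
  midpoint (15,31/2) outside
  → clear
Obstacle 2 [(0,21) (5,13) (7,18) (8,22)]:
  edge (0,21)–(5,13): clear
  edge (5,13)–(7,18): clear
  edge (7,18)–(8,22): clear
  edge (8,22)–(0,21): clear
  midpoint (15,31/2) outside
  → clear
Obstacle 3 [(1,1) (2,0) (11,4) (11,10) (1,10)]:
  edge (1,1)–(2,0): clear
  edge (2,0)–(11,4): clear
  edge (11,4)–(11,10): clear
  edge (11,10)–(1,10): clear
  edge (1,10)–(1,1): clear
  midpoint (15,31/2) outside
  → clear

FREE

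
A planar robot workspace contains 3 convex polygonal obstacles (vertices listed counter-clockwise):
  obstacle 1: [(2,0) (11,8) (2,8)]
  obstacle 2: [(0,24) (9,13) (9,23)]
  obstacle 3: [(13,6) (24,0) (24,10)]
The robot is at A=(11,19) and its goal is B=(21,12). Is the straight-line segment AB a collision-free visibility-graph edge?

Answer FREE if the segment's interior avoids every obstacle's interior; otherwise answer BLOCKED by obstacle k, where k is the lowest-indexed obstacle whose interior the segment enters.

FREE

Obstacle 1 [(2,0) (11,8) (2,8)]:
  edge (2,0)–(11,8): clear
  edge (11,8)–(2,8): clear
  edge (2,8)–(2,0): clear
  midpoint (16,31/2) outside
  → clear
Obstacle 2 [(0,24) (9,13) (9,23)]:
  edge (0,24)–(9,13): clear
  edge (9,13)–(9,23): clear
  edge (9,23)–(0,24): clear
  midpoint (16,31/2) outside
  → clear
Obstacle 3 [(13,6) (24,0) (24,10)]:
  edge (13,6)–(24,0): clear
  edge (24,0)–(24,10): clear
  edge (24,10)–(13,6): clear
  midpoint (16,31/2) outside
  → clear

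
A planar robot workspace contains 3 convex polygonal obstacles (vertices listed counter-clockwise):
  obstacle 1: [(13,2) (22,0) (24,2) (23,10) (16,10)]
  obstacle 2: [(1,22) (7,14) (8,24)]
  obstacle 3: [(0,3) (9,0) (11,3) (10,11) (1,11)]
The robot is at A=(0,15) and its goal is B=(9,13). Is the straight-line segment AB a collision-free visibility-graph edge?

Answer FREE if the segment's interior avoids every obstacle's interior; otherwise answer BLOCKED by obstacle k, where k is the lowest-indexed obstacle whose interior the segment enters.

Obstacle 1 [(13,2) (22,0) (24,2) (23,10) (16,10)]:
  edge (13,2)–(22,0): clear
  edge (22,0)–(24,2): clear
  edge (24,2)–(23,10): clear
  edge (23,10)–(16,10): clear
  edge (16,10)–(13,2): clear
  midpoint (9/2,14) outside
  → clear
Obstacle 2 [(1,22) (7,14) (8,24)]:
  edge (1,22)–(7,14): clear
  edge (7,14)–(8,24): clear
  edge (8,24)–(1,22): clear
  midpoint (9/2,14) outside
  → clear
Obstacle 3 [(0,3) (9,0) (11,3) (10,11) (1,11)]:
  edge (0,3)–(9,0): clear
  edge (9,0)–(11,3): clear
  edge (11,3)–(10,11): clear
  edge (10,11)–(1,11): clear
  edge (1,11)–(0,3): clear
  midpoint (9/2,14) outside
  → clear

FREE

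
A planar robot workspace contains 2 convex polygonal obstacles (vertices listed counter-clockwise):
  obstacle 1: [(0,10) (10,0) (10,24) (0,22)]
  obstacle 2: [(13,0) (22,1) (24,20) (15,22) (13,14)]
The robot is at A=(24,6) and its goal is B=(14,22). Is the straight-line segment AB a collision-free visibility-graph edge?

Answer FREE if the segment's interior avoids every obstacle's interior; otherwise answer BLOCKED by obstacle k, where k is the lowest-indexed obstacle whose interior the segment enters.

Obstacle 1 [(0,10) (10,0) (10,24) (0,22)]:
  edge (0,10)–(10,0): clear
  edge (10,0)–(10,24): clear
  edge (10,24)–(0,22): clear
  edge (0,22)–(0,10): clear
  midpoint (19,14) outside
  → clear
Obstacle 2 [(13,0) (22,1) (24,20) (15,22) (13,14)]:
  edge (13,0)–(22,1): clear
  edge (22,1)–(24,20): crosses AB
  edge (24,20)–(15,22): clear
  edge (15,22)–(13,14): crosses AB
  edge (13,14)–(13,0): clear
  → BLOCKED

BLOCKED by obstacle 2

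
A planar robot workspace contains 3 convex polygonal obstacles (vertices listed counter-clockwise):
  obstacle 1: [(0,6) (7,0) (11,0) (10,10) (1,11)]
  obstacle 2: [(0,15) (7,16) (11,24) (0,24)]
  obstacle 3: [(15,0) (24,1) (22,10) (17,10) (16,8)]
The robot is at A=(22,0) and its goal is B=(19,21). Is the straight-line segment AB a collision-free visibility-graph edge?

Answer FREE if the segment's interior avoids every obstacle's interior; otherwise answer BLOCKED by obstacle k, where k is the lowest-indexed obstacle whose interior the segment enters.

Obstacle 1 [(0,6) (7,0) (11,0) (10,10) (1,11)]:
  edge (0,6)–(7,0): clear
  edge (7,0)–(11,0): clear
  edge (11,0)–(10,10): clear
  edge (10,10)–(1,11): clear
  edge (1,11)–(0,6): clear
  midpoint (41/2,21/2) outside
  → clear
Obstacle 2 [(0,15) (7,16) (11,24) (0,24)]:
  edge (0,15)–(7,16): clear
  edge (7,16)–(11,24): clear
  edge (11,24)–(0,24): clear
  edge (0,24)–(0,15): clear
  midpoint (41/2,21/2) outside
  → clear
Obstacle 3 [(15,0) (24,1) (22,10) (17,10) (16,8)]:
  edge (15,0)–(24,1): crosses AB
  edge (24,1)–(22,10): clear
  edge (22,10)–(17,10): crosses AB
  edge (17,10)–(16,8): clear
  edge (16,8)–(15,0): clear
  → BLOCKED

BLOCKED by obstacle 3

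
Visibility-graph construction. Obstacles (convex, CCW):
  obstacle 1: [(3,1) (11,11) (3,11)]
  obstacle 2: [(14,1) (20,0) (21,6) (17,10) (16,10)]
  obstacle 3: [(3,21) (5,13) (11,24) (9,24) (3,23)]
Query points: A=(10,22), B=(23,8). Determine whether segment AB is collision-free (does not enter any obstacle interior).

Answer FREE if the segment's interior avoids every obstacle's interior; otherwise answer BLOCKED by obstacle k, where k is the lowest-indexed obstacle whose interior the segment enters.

FREE

Obstacle 1 [(3,1) (11,11) (3,11)]:
  edge (3,1)–(11,11): clear
  edge (11,11)–(3,11): clear
  edge (3,11)–(3,1): clear
  midpoint (33/2,15) outside
  → clear
Obstacle 2 [(14,1) (20,0) (21,6) (17,10) (16,10)]:
  edge (14,1)–(20,0): clear
  edge (20,0)–(21,6): clear
  edge (21,6)–(17,10): clear
  edge (17,10)–(16,10): clear
  edge (16,10)–(14,1): clear
  midpoint (33/2,15) outside
  → clear
Obstacle 3 [(3,21) (5,13) (11,24) (9,24) (3,23)]:
  edge (3,21)–(5,13): clear
  edge (5,13)–(11,24): clear
  edge (11,24)–(9,24): clear
  edge (9,24)–(3,23): clear
  edge (3,23)–(3,21): clear
  midpoint (33/2,15) outside
  → clear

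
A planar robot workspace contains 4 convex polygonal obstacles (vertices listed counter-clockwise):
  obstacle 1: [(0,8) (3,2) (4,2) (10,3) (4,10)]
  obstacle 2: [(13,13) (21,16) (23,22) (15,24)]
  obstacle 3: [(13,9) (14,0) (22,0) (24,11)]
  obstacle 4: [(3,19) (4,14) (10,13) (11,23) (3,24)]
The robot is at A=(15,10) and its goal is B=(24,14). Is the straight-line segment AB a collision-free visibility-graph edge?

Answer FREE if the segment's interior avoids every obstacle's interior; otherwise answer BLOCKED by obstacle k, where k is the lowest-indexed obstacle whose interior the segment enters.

Obstacle 1 [(0,8) (3,2) (4,2) (10,3) (4,10)]:
  edge (0,8)–(3,2): clear
  edge (3,2)–(4,2): clear
  edge (4,2)–(10,3): clear
  edge (10,3)–(4,10): clear
  edge (4,10)–(0,8): clear
  midpoint (39/2,12) outside
  → clear
Obstacle 2 [(13,13) (21,16) (23,22) (15,24)]:
  edge (13,13)–(21,16): clear
  edge (21,16)–(23,22): clear
  edge (23,22)–(15,24): clear
  edge (15,24)–(13,13): clear
  midpoint (39/2,12) outside
  → clear
Obstacle 3 [(13,9) (14,0) (22,0) (24,11)]:
  edge (13,9)–(14,0): clear
  edge (14,0)–(22,0): clear
  edge (22,0)–(24,11): clear
  edge (24,11)–(13,9): clear
  midpoint (39/2,12) outside
  → clear
Obstacle 4 [(3,19) (4,14) (10,13) (11,23) (3,24)]:
  edge (3,19)–(4,14): clear
  edge (4,14)–(10,13): clear
  edge (10,13)–(11,23): clear
  edge (11,23)–(3,24): clear
  edge (3,24)–(3,19): clear
  midpoint (39/2,12) outside
  → clear

FREE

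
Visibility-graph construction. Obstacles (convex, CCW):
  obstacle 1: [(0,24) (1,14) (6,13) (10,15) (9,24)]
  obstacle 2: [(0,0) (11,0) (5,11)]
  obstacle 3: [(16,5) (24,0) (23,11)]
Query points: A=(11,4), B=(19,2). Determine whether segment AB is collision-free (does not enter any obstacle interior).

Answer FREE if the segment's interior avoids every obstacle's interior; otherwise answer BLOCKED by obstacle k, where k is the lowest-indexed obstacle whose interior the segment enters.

Obstacle 1 [(0,24) (1,14) (6,13) (10,15) (9,24)]:
  edge (0,24)–(1,14): clear
  edge (1,14)–(6,13): clear
  edge (6,13)–(10,15): clear
  edge (10,15)–(9,24): clear
  edge (9,24)–(0,24): clear
  midpoint (15,3) outside
  → clear
Obstacle 2 [(0,0) (11,0) (5,11)]:
  edge (0,0)–(11,0): clear
  edge (11,0)–(5,11): clear
  edge (5,11)–(0,0): clear
  midpoint (15,3) outside
  → clear
Obstacle 3 [(16,5) (24,0) (23,11)]:
  edge (16,5)–(24,0): clear
  edge (24,0)–(23,11): clear
  edge (23,11)–(16,5): clear
  midpoint (15,3) outside
  → clear

FREE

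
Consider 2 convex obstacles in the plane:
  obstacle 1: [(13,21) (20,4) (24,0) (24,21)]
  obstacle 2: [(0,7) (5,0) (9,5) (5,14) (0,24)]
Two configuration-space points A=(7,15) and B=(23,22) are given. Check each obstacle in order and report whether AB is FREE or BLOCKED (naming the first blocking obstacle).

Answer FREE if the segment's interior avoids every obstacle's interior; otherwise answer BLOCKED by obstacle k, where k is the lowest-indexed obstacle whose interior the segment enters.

BLOCKED by obstacle 1

Obstacle 1 [(13,21) (20,4) (24,0) (24,21)]:
  edge (13,21)–(20,4): crosses AB
  edge (20,4)–(24,0): clear
  edge (24,0)–(24,21): clear
  edge (24,21)–(13,21): crosses AB
  → BLOCKED
Obstacle 2 [(0,7) (5,0) (9,5) (5,14) (0,24)]:
  edge (0,7)–(5,0): clear
  edge (5,0)–(9,5): clear
  edge (9,5)–(5,14): clear
  edge (5,14)–(0,24): clear
  edge (0,24)–(0,7): clear
  midpoint (15,37/2) outside
  → clear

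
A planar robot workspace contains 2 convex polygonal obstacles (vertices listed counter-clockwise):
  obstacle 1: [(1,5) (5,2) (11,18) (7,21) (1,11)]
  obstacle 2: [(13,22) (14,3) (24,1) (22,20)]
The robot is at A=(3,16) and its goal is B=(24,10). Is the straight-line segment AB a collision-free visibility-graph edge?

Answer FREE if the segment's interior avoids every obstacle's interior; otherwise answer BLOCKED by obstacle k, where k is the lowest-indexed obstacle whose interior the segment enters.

Obstacle 1 [(1,5) (5,2) (11,18) (7,21) (1,11)]:
  edge (1,5)–(5,2): clear
  edge (5,2)–(11,18): crosses AB
  edge (11,18)–(7,21): clear
  edge (7,21)–(1,11): crosses AB
  edge (1,11)–(1,5): clear
  → BLOCKED
Obstacle 2 [(13,22) (14,3) (24,1) (22,20)]:
  edge (13,22)–(14,3): crosses AB
  edge (14,3)–(24,1): clear
  edge (24,1)–(22,20): crosses AB
  edge (22,20)–(13,22): clear
  → BLOCKED

BLOCKED by obstacle 1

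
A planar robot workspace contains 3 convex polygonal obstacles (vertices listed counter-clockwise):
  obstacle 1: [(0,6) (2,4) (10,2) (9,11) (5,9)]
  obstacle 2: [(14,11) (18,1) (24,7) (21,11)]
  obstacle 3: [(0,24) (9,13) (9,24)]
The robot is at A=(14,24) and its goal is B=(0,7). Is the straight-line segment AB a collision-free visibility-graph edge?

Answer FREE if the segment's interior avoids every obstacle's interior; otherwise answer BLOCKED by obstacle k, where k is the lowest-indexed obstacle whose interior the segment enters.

BLOCKED by obstacle 3

Obstacle 1 [(0,6) (2,4) (10,2) (9,11) (5,9)]:
  edge (0,6)–(2,4): clear
  edge (2,4)–(10,2): clear
  edge (10,2)–(9,11): clear
  edge (9,11)–(5,9): clear
  edge (5,9)–(0,6): clear
  midpoint (7,31/2) outside
  → clear
Obstacle 2 [(14,11) (18,1) (24,7) (21,11)]:
  edge (14,11)–(18,1): clear
  edge (18,1)–(24,7): clear
  edge (24,7)–(21,11): clear
  edge (21,11)–(14,11): clear
  midpoint (7,31/2) outside
  → clear
Obstacle 3 [(0,24) (9,13) (9,24)]:
  edge (0,24)–(9,13): crosses AB
  edge (9,13)–(9,24): crosses AB
  edge (9,24)–(0,24): clear
  → BLOCKED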